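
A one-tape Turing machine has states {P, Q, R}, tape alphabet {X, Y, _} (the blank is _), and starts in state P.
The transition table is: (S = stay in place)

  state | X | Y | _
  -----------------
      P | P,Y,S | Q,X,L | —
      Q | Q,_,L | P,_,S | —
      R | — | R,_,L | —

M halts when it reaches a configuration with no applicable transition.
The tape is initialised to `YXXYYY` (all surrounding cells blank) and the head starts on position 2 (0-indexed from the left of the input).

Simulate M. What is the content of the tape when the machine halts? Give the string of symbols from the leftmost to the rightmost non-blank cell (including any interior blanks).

XYYY

P | YX[X]YYY   read X → write Y, move S, go to P
P | YX[Y]YYY   read Y → write X, move L, go to Q
Q | Y[X]XYYY   read X → write _, move L, go to Q
Q | [Y]_XYYY   read Y → write _, move S, go to P
P | [_]_XYYY
The non-blank tape span at halt is XYYY.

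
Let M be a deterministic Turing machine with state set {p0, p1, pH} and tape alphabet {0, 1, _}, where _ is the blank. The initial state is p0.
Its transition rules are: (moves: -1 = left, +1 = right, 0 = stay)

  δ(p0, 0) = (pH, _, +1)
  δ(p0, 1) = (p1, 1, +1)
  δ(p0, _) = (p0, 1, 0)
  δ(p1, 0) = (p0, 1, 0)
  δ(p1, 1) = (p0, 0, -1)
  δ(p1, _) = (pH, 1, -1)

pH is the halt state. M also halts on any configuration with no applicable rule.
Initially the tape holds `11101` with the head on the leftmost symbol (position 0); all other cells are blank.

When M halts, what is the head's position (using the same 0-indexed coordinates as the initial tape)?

4

state=p0 head=0 tape=[1]1101_   (p0,1)→(p1,1,+1)
state=p1 head=1 tape=1[1]101_   (p1,1)→(p0,0,-1)
state=p0 head=0 tape=[1]0101_   (p0,1)→(p1,1,+1)
state=p1 head=1 tape=1[0]101_   (p1,0)→(p0,1,0)
state=p0 head=1 tape=1[1]101_   (p0,1)→(p1,1,+1)
state=p1 head=2 tape=11[1]01_   (p1,1)→(p0,0,-1)
state=p0 head=1 tape=1[1]001_   (p0,1)→(p1,1,+1)
state=p1 head=2 tape=11[0]01_   (p1,0)→(p0,1,0)
state=p0 head=2 tape=11[1]01_   (p0,1)→(p1,1,+1)
state=p1 head=3 tape=111[0]1_   (p1,0)→(p0,1,0)
state=p0 head=3 tape=111[1]1_   (p0,1)→(p1,1,+1)
state=p1 head=4 tape=1111[1]_   (p1,1)→(p0,0,-1)
state=p0 head=3 tape=111[1]0_   (p0,1)→(p1,1,+1)
state=p1 head=4 tape=1111[0]_   (p1,0)→(p0,1,0)
state=p0 head=4 tape=1111[1]_   (p0,1)→(p1,1,+1)
state=p1 head=5 tape=11111[_]   (p1,_)→(pH,1,-1)
state=pH head=4 tape=1111[1]1
At halt the head is at cell 4.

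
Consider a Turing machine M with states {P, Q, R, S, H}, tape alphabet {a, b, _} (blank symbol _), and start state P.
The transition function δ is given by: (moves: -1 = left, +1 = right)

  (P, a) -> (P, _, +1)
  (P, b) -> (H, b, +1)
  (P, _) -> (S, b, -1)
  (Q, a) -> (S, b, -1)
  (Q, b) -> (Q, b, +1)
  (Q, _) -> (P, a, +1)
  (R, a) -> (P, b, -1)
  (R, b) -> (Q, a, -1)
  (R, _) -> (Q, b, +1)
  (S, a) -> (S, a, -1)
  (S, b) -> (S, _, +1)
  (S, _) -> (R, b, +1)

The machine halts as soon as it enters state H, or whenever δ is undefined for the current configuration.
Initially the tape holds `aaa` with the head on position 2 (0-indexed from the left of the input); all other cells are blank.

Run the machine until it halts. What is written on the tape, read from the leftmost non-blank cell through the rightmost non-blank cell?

aa__bbbb

P | aa[a]_____   read a → write _, move +1, go to P
P | aa_[_]____   read _ → write b, move -1, go to S
S | aa[_]b____   read _ → write b, move +1, go to R
R | aab[b]____   read b → write a, move -1, go to Q
Q | aa[b]a____   read b → write b, move +1, go to Q
Q | aab[a]____   read a → write b, move -1, go to S
S | aa[b]b____   read b → write _, move +1, go to S
S | aa_[b]____   read b → write _, move +1, go to S
S | aa__[_]___   read _ → write b, move +1, go to R
R | aa__b[_]__   read _ → write b, move +1, go to Q
Q | aa__bb[_]_   read _ → write a, move +1, go to P
P | aa__bba[_]   read _ → write b, move -1, go to S
S | aa__bb[a]b   read a → write a, move -1, go to S
S | aa__b[b]ab   read b → write _, move +1, go to S
S | aa__b_[a]b   read a → write a, move -1, go to S
S | aa__b[_]ab   read _ → write b, move +1, go to R
R | aa__bb[a]b   read a → write b, move -1, go to P
P | aa__b[b]bb   read b → write b, move +1, go to H
H | aa__bb[b]b
The non-blank tape span at halt is aa__bbbb.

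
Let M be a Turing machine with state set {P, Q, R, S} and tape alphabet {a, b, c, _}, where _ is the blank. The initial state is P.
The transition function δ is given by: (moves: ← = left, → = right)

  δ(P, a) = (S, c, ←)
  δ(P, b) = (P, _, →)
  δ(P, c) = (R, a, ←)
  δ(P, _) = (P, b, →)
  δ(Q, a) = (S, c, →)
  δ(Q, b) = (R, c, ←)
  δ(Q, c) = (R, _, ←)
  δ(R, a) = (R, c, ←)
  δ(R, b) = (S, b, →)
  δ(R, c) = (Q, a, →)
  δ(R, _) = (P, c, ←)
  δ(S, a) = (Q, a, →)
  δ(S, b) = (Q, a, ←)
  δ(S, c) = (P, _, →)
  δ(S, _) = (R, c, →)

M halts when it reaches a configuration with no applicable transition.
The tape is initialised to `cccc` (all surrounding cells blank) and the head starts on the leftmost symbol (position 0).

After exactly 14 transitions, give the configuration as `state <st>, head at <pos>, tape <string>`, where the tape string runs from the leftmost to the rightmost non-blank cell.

state P, head at 0, tape b_acac

P | __[c]ccc   read c → write a, move ←, go to R
R | _[_]accc   read _ → write c, move ←, go to P
P | [_]caccc   read _ → write b, move →, go to P
P | b[c]accc   read c → write a, move ←, go to R
R | [b]aaccc   read b → write b, move →, go to S
S | b[a]accc   read a → write a, move →, go to Q
Q | ba[a]ccc   read a → write c, move →, go to S
S | bac[c]cc   read c → write _, move →, go to P
P | bac_[c]c   read c → write a, move ←, go to R
R | bac[_]ac   read _ → write c, move ←, go to P
P | ba[c]cac   read c → write a, move ←, go to R
R | b[a]acac   read a → write c, move ←, go to R
R | [b]cacac   read b → write b, move →, go to S
S | b[c]acac   read c → write _, move →, go to P
P | b_[a]cac
After 14 steps: state P, head at 0, tape b_acac.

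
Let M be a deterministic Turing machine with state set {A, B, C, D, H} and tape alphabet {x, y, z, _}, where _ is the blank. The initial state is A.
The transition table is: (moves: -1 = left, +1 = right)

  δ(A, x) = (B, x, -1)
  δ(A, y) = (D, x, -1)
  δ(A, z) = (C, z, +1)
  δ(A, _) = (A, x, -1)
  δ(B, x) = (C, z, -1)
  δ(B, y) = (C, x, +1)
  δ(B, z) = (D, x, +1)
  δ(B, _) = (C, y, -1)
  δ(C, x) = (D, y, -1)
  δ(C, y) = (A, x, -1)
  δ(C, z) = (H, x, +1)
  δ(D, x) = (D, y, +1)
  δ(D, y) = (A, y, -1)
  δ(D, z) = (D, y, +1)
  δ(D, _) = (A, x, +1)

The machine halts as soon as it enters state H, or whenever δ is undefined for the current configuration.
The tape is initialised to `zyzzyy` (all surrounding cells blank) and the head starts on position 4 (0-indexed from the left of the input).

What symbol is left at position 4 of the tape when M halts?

x

A | __zyzz[y]y   read y → write x, move -1, go to D
D | __zyz[z]xy   read z → write y, move +1, go to D
D | __zyzy[x]y   read x → write y, move +1, go to D
D | __zyzyy[y]   read y → write y, move -1, go to A
A | __zyzy[y]y   read y → write x, move -1, go to D
D | __zyz[y]xy   read y → write y, move -1, go to A
A | __zy[z]yxy   read z → write z, move +1, go to C
C | __zyz[y]xy   read y → write x, move -1, go to A
A | __zy[z]xxy   read z → write z, move +1, go to C
C | __zyz[x]xy   read x → write y, move -1, go to D
D | __zy[z]yxy   read z → write y, move +1, go to D
D | __zyy[y]xy   read y → write y, move -1, go to A
A | __zy[y]yxy   read y → write x, move -1, go to D
D | __z[y]xyxy   read y → write y, move -1, go to A
A | __[z]yxyxy   read z → write z, move +1, go to C
C | __z[y]xyxy   read y → write x, move -1, go to A
A | __[z]xxyxy   read z → write z, move +1, go to C
C | __z[x]xyxy   read x → write y, move -1, go to D
D | __[z]yxyxy   read z → write y, move +1, go to D
D | __y[y]xyxy   read y → write y, move -1, go to A
A | __[y]yxyxy   read y → write x, move -1, go to D
D | _[_]xyxyxy   read _ → write x, move +1, go to A
A | _x[x]yxyxy   read x → write x, move -1, go to B
B | _[x]xyxyxy   read x → write z, move -1, go to C
C | [_]zxyxyxy
Cell 4 holds x when M halts.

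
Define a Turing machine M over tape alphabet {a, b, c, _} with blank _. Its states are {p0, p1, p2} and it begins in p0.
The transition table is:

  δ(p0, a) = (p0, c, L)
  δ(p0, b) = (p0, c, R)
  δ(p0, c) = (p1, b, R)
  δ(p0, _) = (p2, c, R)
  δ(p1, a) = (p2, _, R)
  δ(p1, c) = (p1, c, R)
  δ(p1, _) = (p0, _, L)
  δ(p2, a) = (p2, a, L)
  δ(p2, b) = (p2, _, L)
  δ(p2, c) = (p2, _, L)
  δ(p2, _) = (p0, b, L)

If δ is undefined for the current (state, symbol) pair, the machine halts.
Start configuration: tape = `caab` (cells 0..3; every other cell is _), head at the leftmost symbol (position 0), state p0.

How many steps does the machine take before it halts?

9

state=p0 head=0 tape=[c]aab   (p0,c)→(p1,b,R)
state=p1 head=1 tape=b[a]ab   (p1,a)→(p2,_,R)
state=p2 head=2 tape=b_[a]b   (p2,a)→(p2,a,L)
state=p2 head=1 tape=b[_]ab   (p2,_)→(p0,b,L)
state=p0 head=0 tape=[b]bab   (p0,b)→(p0,c,R)
state=p0 head=1 tape=c[b]ab   (p0,b)→(p0,c,R)
state=p0 head=2 tape=cc[a]b   (p0,a)→(p0,c,L)
state=p0 head=1 tape=c[c]cb   (p0,c)→(p1,b,R)
state=p1 head=2 tape=cb[c]b   (p1,c)→(p1,c,R)
state=p1 head=3 tape=cbc[b]
M halts after 9 transitions.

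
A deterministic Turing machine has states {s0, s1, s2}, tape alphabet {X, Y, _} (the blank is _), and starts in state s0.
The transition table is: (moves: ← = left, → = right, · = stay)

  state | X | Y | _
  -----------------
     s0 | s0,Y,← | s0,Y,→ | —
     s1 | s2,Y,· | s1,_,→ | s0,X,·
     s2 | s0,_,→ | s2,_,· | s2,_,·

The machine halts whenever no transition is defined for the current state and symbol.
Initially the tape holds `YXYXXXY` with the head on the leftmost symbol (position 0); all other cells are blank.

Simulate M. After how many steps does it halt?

s0 | [Y]XYXXXY_   read Y → write Y, move →, go to s0
s0 | Y[X]YXXXY_   read X → write Y, move ←, go to s0
s0 | [Y]YYXXXY_   read Y → write Y, move →, go to s0
s0 | Y[Y]YXXXY_   read Y → write Y, move →, go to s0
s0 | YY[Y]XXXY_   read Y → write Y, move →, go to s0
s0 | YYY[X]XXY_   read X → write Y, move ←, go to s0
s0 | YY[Y]YXXY_   read Y → write Y, move →, go to s0
s0 | YYY[Y]XXY_   read Y → write Y, move →, go to s0
s0 | YYYY[X]XY_   read X → write Y, move ←, go to s0
s0 | YYY[Y]YXY_   read Y → write Y, move →, go to s0
s0 | YYYY[Y]XY_   read Y → write Y, move →, go to s0
s0 | YYYYY[X]Y_   read X → write Y, move ←, go to s0
s0 | YYYY[Y]YY_   read Y → write Y, move →, go to s0
s0 | YYYYY[Y]Y_   read Y → write Y, move →, go to s0
s0 | YYYYYY[Y]_   read Y → write Y, move →, go to s0
s0 | YYYYYYY[_]
M halts after 15 transitions.

15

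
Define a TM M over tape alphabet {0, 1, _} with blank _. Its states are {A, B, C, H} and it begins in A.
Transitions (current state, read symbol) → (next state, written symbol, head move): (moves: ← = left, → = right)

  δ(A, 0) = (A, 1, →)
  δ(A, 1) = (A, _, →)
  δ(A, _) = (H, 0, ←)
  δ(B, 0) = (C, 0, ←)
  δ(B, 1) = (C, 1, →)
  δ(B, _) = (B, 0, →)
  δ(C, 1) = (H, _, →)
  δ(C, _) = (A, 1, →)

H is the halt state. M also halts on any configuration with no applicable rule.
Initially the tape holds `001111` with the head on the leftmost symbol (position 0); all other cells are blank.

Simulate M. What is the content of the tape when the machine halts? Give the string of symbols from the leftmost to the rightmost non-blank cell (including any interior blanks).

A | [0]01111_   read 0 → write 1, move →, go to A
A | 1[0]1111_   read 0 → write 1, move →, go to A
A | 11[1]111_   read 1 → write _, move →, go to A
A | 11_[1]11_   read 1 → write _, move →, go to A
A | 11__[1]1_   read 1 → write _, move →, go to A
A | 11___[1]_   read 1 → write _, move →, go to A
A | 11____[_]   read _ → write 0, move ←, go to H
H | 11___[_]0
The non-blank tape span at halt is 11____0.

11____0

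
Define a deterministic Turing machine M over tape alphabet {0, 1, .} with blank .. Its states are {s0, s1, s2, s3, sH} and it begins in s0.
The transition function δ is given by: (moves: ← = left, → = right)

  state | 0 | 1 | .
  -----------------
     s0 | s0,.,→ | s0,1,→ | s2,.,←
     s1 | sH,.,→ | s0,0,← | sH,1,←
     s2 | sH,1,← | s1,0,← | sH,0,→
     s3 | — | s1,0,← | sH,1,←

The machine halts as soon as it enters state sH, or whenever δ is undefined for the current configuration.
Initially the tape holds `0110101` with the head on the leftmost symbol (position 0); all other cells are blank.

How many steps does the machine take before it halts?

10

state=s0 head=0 tape=[0]110101.   (s0,0)→(s0,.,→)
state=s0 head=1 tape=.[1]10101.   (s0,1)→(s0,1,→)
state=s0 head=2 tape=.1[1]0101.   (s0,1)→(s0,1,→)
state=s0 head=3 tape=.11[0]101.   (s0,0)→(s0,.,→)
state=s0 head=4 tape=.11.[1]01.   (s0,1)→(s0,1,→)
state=s0 head=5 tape=.11.1[0]1.   (s0,0)→(s0,.,→)
state=s0 head=6 tape=.11.1.[1].   (s0,1)→(s0,1,→)
state=s0 head=7 tape=.11.1.1[.]   (s0,.)→(s2,.,←)
state=s2 head=6 tape=.11.1.[1].   (s2,1)→(s1,0,←)
state=s1 head=5 tape=.11.1[.]0.   (s1,.)→(sH,1,←)
state=sH head=4 tape=.11.[1]10.
M halts after 10 transitions.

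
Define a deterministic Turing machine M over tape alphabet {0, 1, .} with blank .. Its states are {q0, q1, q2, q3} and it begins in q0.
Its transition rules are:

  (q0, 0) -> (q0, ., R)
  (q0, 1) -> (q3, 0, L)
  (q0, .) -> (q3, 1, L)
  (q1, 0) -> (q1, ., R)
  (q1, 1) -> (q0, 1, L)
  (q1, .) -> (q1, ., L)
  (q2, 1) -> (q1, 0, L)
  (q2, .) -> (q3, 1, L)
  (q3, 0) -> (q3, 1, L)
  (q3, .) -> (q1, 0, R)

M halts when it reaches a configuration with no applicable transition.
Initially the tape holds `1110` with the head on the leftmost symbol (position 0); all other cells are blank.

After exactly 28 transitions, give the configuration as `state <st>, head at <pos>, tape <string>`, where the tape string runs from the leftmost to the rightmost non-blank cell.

state q3, head at -4, tape 0111110

state=q0 head=0 tape=....[1]110   (q0,1)→(q3,0,L)
state=q3 head=-1 tape=...[.]0110   (q3,.)→(q1,0,R)
state=q1 head=0 tape=...0[0]110   (q1,0)→(q1,.,R)
state=q1 head=1 tape=...0.[1]10   (q1,1)→(q0,1,L)
state=q0 head=0 tape=...0[.]110   (q0,.)→(q3,1,L)
state=q3 head=-1 tape=...[0]1110   (q3,0)→(q3,1,L)
state=q3 head=-2 tape=..[.]11110   (q3,.)→(q1,0,R)
state=q1 head=-1 tape=..0[1]1110   (q1,1)→(q0,1,L)
state=q0 head=-2 tape=..[0]11110   (q0,0)→(q0,.,R)
state=q0 head=-1 tape=...[1]1110   (q0,1)→(q3,0,L)
state=q3 head=-2 tape=..[.]01110   (q3,.)→(q1,0,R)
state=q1 head=-1 tape=..0[0]1110   (q1,0)→(q1,.,R)
state=q1 head=0 tape=..0.[1]110   (q1,1)→(q0,1,L)
state=q0 head=-1 tape=..0[.]1110   (q0,.)→(q3,1,L)
state=q3 head=-2 tape=..[0]11110   (q3,0)→(q3,1,L)
state=q3 head=-3 tape=.[.]111110   (q3,.)→(q1,0,R)
state=q1 head=-2 tape=.0[1]11110   (q1,1)→(q0,1,L)
state=q0 head=-3 tape=.[0]111110   (q0,0)→(q0,.,R)
state=q0 head=-2 tape=..[1]11110   (q0,1)→(q3,0,L)
state=q3 head=-3 tape=.[.]011110   (q3,.)→(q1,0,R)
state=q1 head=-2 tape=.0[0]11110   (q1,0)→(q1,.,R)
state=q1 head=-1 tape=.0.[1]1110   (q1,1)→(q0,1,L)
state=q0 head=-2 tape=.0[.]11110   (q0,.)→(q3,1,L)
state=q3 head=-3 tape=.[0]111110   (q3,0)→(q3,1,L)
state=q3 head=-4 tape=[.]1111110   (q3,.)→(q1,0,R)
state=q1 head=-3 tape=0[1]111110   (q1,1)→(q0,1,L)
state=q0 head=-4 tape=[0]1111110   (q0,0)→(q0,.,R)
state=q0 head=-3 tape=.[1]111110   (q0,1)→(q3,0,L)
state=q3 head=-4 tape=[.]0111110
After 28 steps: state q3, head at -4, tape 0111110.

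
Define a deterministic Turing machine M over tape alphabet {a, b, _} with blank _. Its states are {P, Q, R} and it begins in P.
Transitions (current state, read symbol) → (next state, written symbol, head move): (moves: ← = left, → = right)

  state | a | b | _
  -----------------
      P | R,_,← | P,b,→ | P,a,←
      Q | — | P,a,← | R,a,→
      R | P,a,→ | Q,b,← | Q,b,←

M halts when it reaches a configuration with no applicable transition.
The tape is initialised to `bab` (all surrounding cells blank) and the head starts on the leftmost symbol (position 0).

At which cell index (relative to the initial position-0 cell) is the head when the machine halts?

-1

state=P head=0 tape=_[b]ab   (P,b)→(P,b,→)
state=P head=1 tape=_b[a]b   (P,a)→(R,_,←)
state=R head=0 tape=_[b]_b   (R,b)→(Q,b,←)
state=Q head=-1 tape=[_]b_b   (Q,_)→(R,a,→)
state=R head=0 tape=a[b]_b   (R,b)→(Q,b,←)
state=Q head=-1 tape=[a]b_b
At halt the head is at cell -1.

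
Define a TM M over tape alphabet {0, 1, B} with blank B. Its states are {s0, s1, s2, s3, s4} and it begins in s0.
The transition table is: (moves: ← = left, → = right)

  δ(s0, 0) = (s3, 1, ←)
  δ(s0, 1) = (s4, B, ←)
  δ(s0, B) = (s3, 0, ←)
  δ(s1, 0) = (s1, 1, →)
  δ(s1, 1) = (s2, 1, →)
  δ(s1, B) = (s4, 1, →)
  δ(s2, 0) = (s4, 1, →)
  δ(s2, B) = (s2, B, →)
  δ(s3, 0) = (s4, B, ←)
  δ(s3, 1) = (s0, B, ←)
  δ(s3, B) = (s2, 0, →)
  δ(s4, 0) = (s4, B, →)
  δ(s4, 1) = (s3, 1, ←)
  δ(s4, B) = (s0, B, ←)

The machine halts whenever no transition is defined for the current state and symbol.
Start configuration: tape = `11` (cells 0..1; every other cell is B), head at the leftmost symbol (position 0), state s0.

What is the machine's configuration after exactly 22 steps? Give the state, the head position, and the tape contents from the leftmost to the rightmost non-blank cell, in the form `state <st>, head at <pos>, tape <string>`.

s0 | BBBBB[1]1   read 1 → write B, move ←, go to s4
s4 | BBBB[B]B1   read B → write B, move ←, go to s0
s0 | BBB[B]BB1   read B → write 0, move ←, go to s3
s3 | BB[B]0BB1   read B → write 0, move →, go to s2
s2 | BB0[0]BB1   read 0 → write 1, move →, go to s4
s4 | BB01[B]B1   read B → write B, move ←, go to s0
s0 | BB0[1]BB1   read 1 → write B, move ←, go to s4
s4 | BB[0]BBB1   read 0 → write B, move →, go to s4
s4 | BBB[B]BB1   read B → write B, move ←, go to s0
s0 | BB[B]BBB1   read B → write 0, move ←, go to s3
s3 | B[B]0BBB1   read B → write 0, move →, go to s2
s2 | B0[0]BBB1   read 0 → write 1, move →, go to s4
s4 | B01[B]BB1   read B → write B, move ←, go to s0
s0 | B0[1]BBB1   read 1 → write B, move ←, go to s4
s4 | B[0]BBBB1   read 0 → write B, move →, go to s4
s4 | BB[B]BBB1   read B → write B, move ←, go to s0
s0 | B[B]BBBB1   read B → write 0, move ←, go to s3
s3 | [B]0BBBB1   read B → write 0, move →, go to s2
s2 | 0[0]BBBB1   read 0 → write 1, move →, go to s4
s4 | 01[B]BBB1   read B → write B, move ←, go to s0
s0 | 0[1]BBBB1   read 1 → write B, move ←, go to s4
s4 | [0]BBBBB1   read 0 → write B, move →, go to s4
s4 | B[B]BBBB1
After 22 steps: state s4, head at -4, tape 1.

state s4, head at -4, tape 1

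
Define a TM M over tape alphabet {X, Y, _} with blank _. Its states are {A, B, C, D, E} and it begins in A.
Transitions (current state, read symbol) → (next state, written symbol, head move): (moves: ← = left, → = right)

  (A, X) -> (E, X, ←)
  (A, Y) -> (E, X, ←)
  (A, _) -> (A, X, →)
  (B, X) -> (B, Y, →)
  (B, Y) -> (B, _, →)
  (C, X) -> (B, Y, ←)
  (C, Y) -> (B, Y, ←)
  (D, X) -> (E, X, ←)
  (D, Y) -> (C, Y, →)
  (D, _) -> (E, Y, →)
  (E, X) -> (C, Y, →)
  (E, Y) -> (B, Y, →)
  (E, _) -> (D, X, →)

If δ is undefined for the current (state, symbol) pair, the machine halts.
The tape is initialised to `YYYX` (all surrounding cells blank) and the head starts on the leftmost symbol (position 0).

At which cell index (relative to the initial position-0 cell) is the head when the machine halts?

4

state=A head=0 tape=_[Y]YYX_   (A,Y)→(E,X,←)
state=E head=-1 tape=[_]XYYX_   (E,_)→(D,X,→)
state=D head=0 tape=X[X]YYX_   (D,X)→(E,X,←)
state=E head=-1 tape=[X]XYYX_   (E,X)→(C,Y,→)
state=C head=0 tape=Y[X]YYX_   (C,X)→(B,Y,←)
state=B head=-1 tape=[Y]YYYX_   (B,Y)→(B,_,→)
state=B head=0 tape=_[Y]YYX_   (B,Y)→(B,_,→)
state=B head=1 tape=__[Y]YX_   (B,Y)→(B,_,→)
state=B head=2 tape=___[Y]X_   (B,Y)→(B,_,→)
state=B head=3 tape=____[X]_   (B,X)→(B,Y,→)
state=B head=4 tape=____Y[_]
At halt the head is at cell 4.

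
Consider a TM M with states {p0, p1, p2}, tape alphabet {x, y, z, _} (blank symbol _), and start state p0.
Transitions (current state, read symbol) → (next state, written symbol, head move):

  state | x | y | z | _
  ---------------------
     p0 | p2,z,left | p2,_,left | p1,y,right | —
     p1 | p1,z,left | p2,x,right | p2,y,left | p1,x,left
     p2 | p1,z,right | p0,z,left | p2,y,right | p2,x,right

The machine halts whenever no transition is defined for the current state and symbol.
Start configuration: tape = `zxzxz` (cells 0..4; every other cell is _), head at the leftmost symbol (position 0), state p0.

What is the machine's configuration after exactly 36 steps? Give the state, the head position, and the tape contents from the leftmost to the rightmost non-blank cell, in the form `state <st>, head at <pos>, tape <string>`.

state p2, head at -2, tape xyzxz_z_z

state=p0 head=0 tape=____[z]xzxz   (p0,z)→(p1,y,right)
state=p1 head=1 tape=____y[x]zxz   (p1,x)→(p1,z,left)
state=p1 head=0 tape=____[y]zzxz   (p1,y)→(p2,x,right)
state=p2 head=1 tape=____x[z]zxz   (p2,z)→(p2,y,right)
state=p2 head=2 tape=____xy[z]xz   (p2,z)→(p2,y,right)
state=p2 head=3 tape=____xyy[x]z   (p2,x)→(p1,z,right)
state=p1 head=4 tape=____xyyz[z]   (p1,z)→(p2,y,left)
state=p2 head=3 tape=____xyy[z]y   (p2,z)→(p2,y,right)
state=p2 head=4 tape=____xyyy[y]   (p2,y)→(p0,z,left)
state=p0 head=3 tape=____xyy[y]z   (p0,y)→(p2,_,left)
state=p2 head=2 tape=____xy[y]_z   (p2,y)→(p0,z,left)
state=p0 head=1 tape=____x[y]z_z   (p0,y)→(p2,_,left)
state=p2 head=0 tape=____[x]_z_z   (p2,x)→(p1,z,right)
state=p1 head=1 tape=____z[_]z_z   (p1,_)→(p1,x,left)
state=p1 head=0 tape=____[z]xz_z   (p1,z)→(p2,y,left)
state=p2 head=-1 tape=___[_]yxz_z   (p2,_)→(p2,x,right)
state=p2 head=0 tape=___x[y]xz_z   (p2,y)→(p0,z,left)
state=p0 head=-1 tape=___[x]zxz_z   (p0,x)→(p2,z,left)
state=p2 head=-2 tape=__[_]zzxz_z   (p2,_)→(p2,x,right)
state=p2 head=-1 tape=__x[z]zxz_z   (p2,z)→(p2,y,right)
state=p2 head=0 tape=__xy[z]xz_z   (p2,z)→(p2,y,right)
state=p2 head=1 tape=__xyy[x]z_z   (p2,x)→(p1,z,right)
state=p1 head=2 tape=__xyyz[z]_z   (p1,z)→(p2,y,left)
state=p2 head=1 tape=__xyy[z]y_z   (p2,z)→(p2,y,right)
state=p2 head=2 tape=__xyyy[y]_z   (p2,y)→(p0,z,left)
state=p0 head=1 tape=__xyy[y]z_z   (p0,y)→(p2,_,left)
state=p2 head=0 tape=__xy[y]_z_z   (p2,y)→(p0,z,left)
state=p0 head=-1 tape=__x[y]z_z_z   (p0,y)→(p2,_,left)
state=p2 head=-2 tape=__[x]_z_z_z   (p2,x)→(p1,z,right)
state=p1 head=-1 tape=__z[_]z_z_z   (p1,_)→(p1,x,left)
state=p1 head=-2 tape=__[z]xz_z_z   (p1,z)→(p2,y,left)
state=p2 head=-3 tape=_[_]yxz_z_z   (p2,_)→(p2,x,right)
state=p2 head=-2 tape=_x[y]xz_z_z   (p2,y)→(p0,z,left)
state=p0 head=-3 tape=_[x]zxz_z_z   (p0,x)→(p2,z,left)
state=p2 head=-4 tape=[_]zzxz_z_z   (p2,_)→(p2,x,right)
state=p2 head=-3 tape=x[z]zxz_z_z   (p2,z)→(p2,y,right)
state=p2 head=-2 tape=xy[z]xz_z_z
After 36 steps: state p2, head at -2, tape xyzxz_z_z.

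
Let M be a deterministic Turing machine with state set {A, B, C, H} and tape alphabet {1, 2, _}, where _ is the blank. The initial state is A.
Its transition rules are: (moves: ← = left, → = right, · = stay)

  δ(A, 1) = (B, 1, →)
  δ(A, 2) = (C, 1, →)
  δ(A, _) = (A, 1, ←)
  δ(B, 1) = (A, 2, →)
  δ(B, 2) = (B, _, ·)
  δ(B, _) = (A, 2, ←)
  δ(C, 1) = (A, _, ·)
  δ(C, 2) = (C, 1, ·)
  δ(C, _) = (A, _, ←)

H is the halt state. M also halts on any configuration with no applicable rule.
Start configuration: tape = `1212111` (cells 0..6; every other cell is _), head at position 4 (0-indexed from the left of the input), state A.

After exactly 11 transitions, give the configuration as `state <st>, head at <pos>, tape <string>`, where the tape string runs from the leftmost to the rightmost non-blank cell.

state=A head=4 tape=1212[1]11_   (A,1)→(B,1,→)
state=B head=5 tape=12121[1]1_   (B,1)→(A,2,→)
state=A head=6 tape=121212[1]_   (A,1)→(B,1,→)
state=B head=7 tape=1212121[_]   (B,_)→(A,2,←)
state=A head=6 tape=121212[1]2   (A,1)→(B,1,→)
state=B head=7 tape=1212121[2]   (B,2)→(B,_,·)
state=B head=7 tape=1212121[_]   (B,_)→(A,2,←)
state=A head=6 tape=121212[1]2   (A,1)→(B,1,→)
state=B head=7 tape=1212121[2]   (B,2)→(B,_,·)
state=B head=7 tape=1212121[_]   (B,_)→(A,2,←)
state=A head=6 tape=121212[1]2   (A,1)→(B,1,→)
state=B head=7 tape=1212121[2]
After 11 steps: state B, head at 7, tape 12121212.

state B, head at 7, tape 12121212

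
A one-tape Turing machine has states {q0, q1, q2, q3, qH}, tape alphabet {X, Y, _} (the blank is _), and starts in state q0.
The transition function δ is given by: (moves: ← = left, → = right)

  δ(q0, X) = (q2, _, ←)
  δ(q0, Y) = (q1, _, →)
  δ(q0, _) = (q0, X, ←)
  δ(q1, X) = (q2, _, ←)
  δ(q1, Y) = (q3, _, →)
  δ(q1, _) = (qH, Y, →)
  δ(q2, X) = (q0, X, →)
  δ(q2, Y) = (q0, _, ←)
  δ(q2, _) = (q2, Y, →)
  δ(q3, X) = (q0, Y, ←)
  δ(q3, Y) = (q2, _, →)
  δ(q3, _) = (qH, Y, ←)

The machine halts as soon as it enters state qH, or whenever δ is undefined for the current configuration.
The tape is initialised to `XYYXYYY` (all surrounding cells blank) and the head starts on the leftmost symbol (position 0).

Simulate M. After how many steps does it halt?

q0 | _[X]YYXYYY   read X → write _, move ←, go to q2
q2 | [_]_YYXYYY   read _ → write Y, move →, go to q2
q2 | Y[_]YYXYYY   read _ → write Y, move →, go to q2
q2 | YY[Y]YXYYY   read Y → write _, move ←, go to q0
q0 | Y[Y]_YXYYY   read Y → write _, move →, go to q1
q1 | Y_[_]YXYYY   read _ → write Y, move →, go to qH
qH | Y_Y[Y]XYYY
M halts after 6 transitions.

6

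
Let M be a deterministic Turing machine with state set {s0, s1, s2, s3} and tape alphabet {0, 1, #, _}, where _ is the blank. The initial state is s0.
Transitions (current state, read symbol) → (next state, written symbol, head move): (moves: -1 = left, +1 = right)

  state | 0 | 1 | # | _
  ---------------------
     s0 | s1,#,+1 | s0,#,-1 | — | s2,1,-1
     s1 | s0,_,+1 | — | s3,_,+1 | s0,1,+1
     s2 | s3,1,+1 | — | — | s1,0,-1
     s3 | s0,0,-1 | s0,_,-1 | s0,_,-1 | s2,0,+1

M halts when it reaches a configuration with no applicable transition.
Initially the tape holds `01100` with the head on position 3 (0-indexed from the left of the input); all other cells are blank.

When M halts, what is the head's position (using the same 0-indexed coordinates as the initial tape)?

state=s0 head=3 tape=011[0]0_   (s0,0)→(s1,#,+1)
state=s1 head=4 tape=011#[0]_   (s1,0)→(s0,_,+1)
state=s0 head=5 tape=011#_[_]   (s0,_)→(s2,1,-1)
state=s2 head=4 tape=011#[_]1   (s2,_)→(s1,0,-1)
state=s1 head=3 tape=011[#]01   (s1,#)→(s3,_,+1)
state=s3 head=4 tape=011_[0]1   (s3,0)→(s0,0,-1)
state=s0 head=3 tape=011[_]01   (s0,_)→(s2,1,-1)
state=s2 head=2 tape=01[1]101
At halt the head is at cell 2.

2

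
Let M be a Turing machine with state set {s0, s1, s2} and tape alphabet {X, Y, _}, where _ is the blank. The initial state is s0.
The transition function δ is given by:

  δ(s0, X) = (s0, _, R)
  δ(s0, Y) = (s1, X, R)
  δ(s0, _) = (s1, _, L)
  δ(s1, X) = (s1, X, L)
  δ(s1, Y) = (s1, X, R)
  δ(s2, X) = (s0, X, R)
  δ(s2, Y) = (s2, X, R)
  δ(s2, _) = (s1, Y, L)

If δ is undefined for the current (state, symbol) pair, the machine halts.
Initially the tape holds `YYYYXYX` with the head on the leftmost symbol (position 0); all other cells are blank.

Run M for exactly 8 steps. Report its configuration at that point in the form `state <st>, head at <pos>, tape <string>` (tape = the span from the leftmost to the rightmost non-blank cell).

state=s0 head=0 tape=[Y]YYYXYX   (s0,Y)→(s1,X,R)
state=s1 head=1 tape=X[Y]YYXYX   (s1,Y)→(s1,X,R)
state=s1 head=2 tape=XX[Y]YXYX   (s1,Y)→(s1,X,R)
state=s1 head=3 tape=XXX[Y]XYX   (s1,Y)→(s1,X,R)
state=s1 head=4 tape=XXXX[X]YX   (s1,X)→(s1,X,L)
state=s1 head=3 tape=XXX[X]XYX   (s1,X)→(s1,X,L)
state=s1 head=2 tape=XX[X]XXYX   (s1,X)→(s1,X,L)
state=s1 head=1 tape=X[X]XXXYX   (s1,X)→(s1,X,L)
state=s1 head=0 tape=[X]XXXXYX
After 8 steps: state s1, head at 0, tape XXXXXYX.

state s1, head at 0, tape XXXXXYX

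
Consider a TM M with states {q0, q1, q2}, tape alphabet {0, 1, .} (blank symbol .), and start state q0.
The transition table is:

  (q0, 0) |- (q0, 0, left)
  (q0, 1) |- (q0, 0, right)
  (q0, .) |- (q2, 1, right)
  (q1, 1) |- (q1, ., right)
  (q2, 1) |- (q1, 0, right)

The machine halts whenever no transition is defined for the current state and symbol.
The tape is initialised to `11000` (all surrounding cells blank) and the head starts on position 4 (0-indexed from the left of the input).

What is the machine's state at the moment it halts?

q2

state=q0 head=4 tape=.1100[0]   (q0,0)→(q0,0,left)
state=q0 head=3 tape=.110[0]0   (q0,0)→(q0,0,left)
state=q0 head=2 tape=.11[0]00   (q0,0)→(q0,0,left)
state=q0 head=1 tape=.1[1]000   (q0,1)→(q0,0,right)
state=q0 head=2 tape=.10[0]00   (q0,0)→(q0,0,left)
state=q0 head=1 tape=.1[0]000   (q0,0)→(q0,0,left)
state=q0 head=0 tape=.[1]0000   (q0,1)→(q0,0,right)
state=q0 head=1 tape=.0[0]000   (q0,0)→(q0,0,left)
state=q0 head=0 tape=.[0]0000   (q0,0)→(q0,0,left)
state=q0 head=-1 tape=[.]00000   (q0,.)→(q2,1,right)
state=q2 head=0 tape=1[0]0000
No transition is defined for (q2, 0); M halts in state q2.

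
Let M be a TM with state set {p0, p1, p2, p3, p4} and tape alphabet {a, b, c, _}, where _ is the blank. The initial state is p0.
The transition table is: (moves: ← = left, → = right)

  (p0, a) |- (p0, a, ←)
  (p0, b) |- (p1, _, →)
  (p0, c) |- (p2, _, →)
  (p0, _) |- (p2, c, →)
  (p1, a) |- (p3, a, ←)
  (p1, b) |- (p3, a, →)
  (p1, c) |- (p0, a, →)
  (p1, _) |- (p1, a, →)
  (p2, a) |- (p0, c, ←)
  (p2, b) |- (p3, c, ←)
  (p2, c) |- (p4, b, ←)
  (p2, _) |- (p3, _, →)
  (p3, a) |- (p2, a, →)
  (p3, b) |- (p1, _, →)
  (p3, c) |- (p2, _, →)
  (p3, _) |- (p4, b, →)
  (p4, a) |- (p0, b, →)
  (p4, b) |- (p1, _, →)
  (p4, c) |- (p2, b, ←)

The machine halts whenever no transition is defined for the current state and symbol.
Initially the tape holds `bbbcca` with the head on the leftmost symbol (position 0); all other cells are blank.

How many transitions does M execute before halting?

p0 | _[b]bbcca__   read b → write _, move →, go to p1
p1 | __[b]bcca__   read b → write a, move →, go to p3
p3 | __a[b]cca__   read b → write _, move →, go to p1
p1 | __a_[c]ca__   read c → write a, move →, go to p0
p0 | __a_a[c]a__   read c → write _, move →, go to p2
p2 | __a_a_[a]__   read a → write c, move ←, go to p0
p0 | __a_a[_]c__   read _ → write c, move →, go to p2
p2 | __a_ac[c]__   read c → write b, move ←, go to p4
p4 | __a_a[c]b__   read c → write b, move ←, go to p2
p2 | __a_[a]bb__   read a → write c, move ←, go to p0
p0 | __a[_]cbb__   read _ → write c, move →, go to p2
p2 | __ac[c]bb__   read c → write b, move ←, go to p4
p4 | __a[c]bbb__   read c → write b, move ←, go to p2
p2 | __[a]bbbb__   read a → write c, move ←, go to p0
p0 | _[_]cbbbb__   read _ → write c, move →, go to p2
p2 | _c[c]bbbb__   read c → write b, move ←, go to p4
p4 | _[c]bbbbb__   read c → write b, move ←, go to p2
p2 | [_]bbbbbb__   read _ → write _, move →, go to p3
p3 | _[b]bbbbb__   read b → write _, move →, go to p1
p1 | __[b]bbbb__   read b → write a, move →, go to p3
p3 | __a[b]bbb__   read b → write _, move →, go to p1
p1 | __a_[b]bb__   read b → write a, move →, go to p3
p3 | __a_a[b]b__   read b → write _, move →, go to p1
p1 | __a_a_[b]__   read b → write a, move →, go to p3
p3 | __a_a_a[_]_   read _ → write b, move →, go to p4
p4 | __a_a_ab[_]
M halts after 25 transitions.

25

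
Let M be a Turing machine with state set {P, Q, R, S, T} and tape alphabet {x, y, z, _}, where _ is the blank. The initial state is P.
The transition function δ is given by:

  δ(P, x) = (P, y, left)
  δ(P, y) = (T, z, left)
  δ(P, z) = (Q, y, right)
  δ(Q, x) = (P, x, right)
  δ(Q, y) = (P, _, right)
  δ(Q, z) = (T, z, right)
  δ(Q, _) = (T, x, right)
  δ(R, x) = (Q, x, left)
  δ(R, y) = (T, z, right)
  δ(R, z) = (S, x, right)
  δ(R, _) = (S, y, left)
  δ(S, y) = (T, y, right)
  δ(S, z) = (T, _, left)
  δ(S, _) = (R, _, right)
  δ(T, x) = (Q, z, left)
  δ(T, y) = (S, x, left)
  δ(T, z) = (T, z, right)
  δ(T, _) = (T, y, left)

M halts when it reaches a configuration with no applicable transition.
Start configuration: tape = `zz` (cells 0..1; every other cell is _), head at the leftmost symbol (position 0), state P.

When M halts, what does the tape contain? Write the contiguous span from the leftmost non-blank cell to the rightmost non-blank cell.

P | _[z]z____   read z → write y, move right, go to Q
Q | _y[z]____   read z → write z, move right, go to T
T | _yz[_]___   read _ → write y, move left, go to T
T | _y[z]y___   read z → write z, move right, go to T
T | _yz[y]___   read y → write x, move left, go to S
S | _y[z]x___   read z → write _, move left, go to T
T | _[y]_x___   read y → write x, move left, go to S
S | [_]x_x___   read _ → write _, move right, go to R
R | _[x]_x___   read x → write x, move left, go to Q
Q | [_]x_x___   read _ → write x, move right, go to T
T | x[x]_x___   read x → write z, move left, go to Q
Q | [x]z_x___   read x → write x, move right, go to P
P | x[z]_x___   read z → write y, move right, go to Q
Q | xy[_]x___   read _ → write x, move right, go to T
T | xyx[x]___   read x → write z, move left, go to Q
Q | xy[x]z___   read x → write x, move right, go to P
P | xyx[z]___   read z → write y, move right, go to Q
Q | xyxy[_]__   read _ → write x, move right, go to T
T | xyxyx[_]_   read _ → write y, move left, go to T
T | xyxy[x]y_   read x → write z, move left, go to Q
Q | xyx[y]zy_   read y → write _, move right, go to P
P | xyx_[z]y_   read z → write y, move right, go to Q
Q | xyx_y[y]_   read y → write _, move right, go to P
P | xyx_y_[_]
The non-blank tape span at halt is xyx_y.

xyx_y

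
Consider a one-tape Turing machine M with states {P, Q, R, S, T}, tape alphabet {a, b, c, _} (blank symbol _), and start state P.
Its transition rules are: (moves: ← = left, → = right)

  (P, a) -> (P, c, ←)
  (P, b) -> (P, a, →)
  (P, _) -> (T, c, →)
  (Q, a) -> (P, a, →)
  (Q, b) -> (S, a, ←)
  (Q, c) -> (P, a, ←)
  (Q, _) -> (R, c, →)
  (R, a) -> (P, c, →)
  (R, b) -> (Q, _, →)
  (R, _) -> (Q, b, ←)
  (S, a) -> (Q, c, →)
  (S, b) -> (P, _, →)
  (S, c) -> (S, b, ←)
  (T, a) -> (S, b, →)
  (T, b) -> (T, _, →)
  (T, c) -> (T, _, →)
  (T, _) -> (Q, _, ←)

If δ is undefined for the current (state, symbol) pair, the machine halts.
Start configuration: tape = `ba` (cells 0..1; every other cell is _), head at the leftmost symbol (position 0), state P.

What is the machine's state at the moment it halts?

S

state=P head=0 tape=_[b]a___   (P,b)→(P,a,→)
state=P head=1 tape=_a[a]___   (P,a)→(P,c,←)
state=P head=0 tape=_[a]c___   (P,a)→(P,c,←)
state=P head=-1 tape=[_]cc___   (P,_)→(T,c,→)
state=T head=0 tape=c[c]c___   (T,c)→(T,_,→)
state=T head=1 tape=c_[c]___   (T,c)→(T,_,→)
state=T head=2 tape=c__[_]__   (T,_)→(Q,_,←)
state=Q head=1 tape=c_[_]___   (Q,_)→(R,c,→)
state=R head=2 tape=c_c[_]__   (R,_)→(Q,b,←)
state=Q head=1 tape=c_[c]b__   (Q,c)→(P,a,←)
state=P head=0 tape=c[_]ab__   (P,_)→(T,c,→)
state=T head=1 tape=cc[a]b__   (T,a)→(S,b,→)
state=S head=2 tape=ccb[b]__   (S,b)→(P,_,→)
state=P head=3 tape=ccb_[_]_   (P,_)→(T,c,→)
state=T head=4 tape=ccb_c[_]   (T,_)→(Q,_,←)
state=Q head=3 tape=ccb_[c]_   (Q,c)→(P,a,←)
state=P head=2 tape=ccb[_]a_   (P,_)→(T,c,→)
state=T head=3 tape=ccbc[a]_   (T,a)→(S,b,→)
state=S head=4 tape=ccbcb[_]
No transition is defined for (S, _); M halts in state S.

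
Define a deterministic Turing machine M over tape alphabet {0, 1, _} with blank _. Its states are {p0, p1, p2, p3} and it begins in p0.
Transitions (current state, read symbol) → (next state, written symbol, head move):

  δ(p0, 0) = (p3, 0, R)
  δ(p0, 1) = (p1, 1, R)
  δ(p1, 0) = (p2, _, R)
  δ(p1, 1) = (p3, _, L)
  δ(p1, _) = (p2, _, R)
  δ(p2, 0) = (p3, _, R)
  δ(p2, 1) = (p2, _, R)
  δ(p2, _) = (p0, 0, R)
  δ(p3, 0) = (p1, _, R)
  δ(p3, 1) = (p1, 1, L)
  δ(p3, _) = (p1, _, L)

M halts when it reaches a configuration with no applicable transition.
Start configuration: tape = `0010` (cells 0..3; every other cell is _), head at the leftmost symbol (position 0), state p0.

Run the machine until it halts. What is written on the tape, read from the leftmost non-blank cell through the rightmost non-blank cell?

0_0

p0 | [0]010   read 0 → write 0, move R, go to p3
p3 | 0[0]10   read 0 → write _, move R, go to p1
p1 | 0_[1]0   read 1 → write _, move L, go to p3
p3 | 0[_]_0   read _ → write _, move L, go to p1
p1 | [0]__0   read 0 → write _, move R, go to p2
p2 | _[_]_0   read _ → write 0, move R, go to p0
p0 | _0[_]0
The non-blank tape span at halt is 0_0.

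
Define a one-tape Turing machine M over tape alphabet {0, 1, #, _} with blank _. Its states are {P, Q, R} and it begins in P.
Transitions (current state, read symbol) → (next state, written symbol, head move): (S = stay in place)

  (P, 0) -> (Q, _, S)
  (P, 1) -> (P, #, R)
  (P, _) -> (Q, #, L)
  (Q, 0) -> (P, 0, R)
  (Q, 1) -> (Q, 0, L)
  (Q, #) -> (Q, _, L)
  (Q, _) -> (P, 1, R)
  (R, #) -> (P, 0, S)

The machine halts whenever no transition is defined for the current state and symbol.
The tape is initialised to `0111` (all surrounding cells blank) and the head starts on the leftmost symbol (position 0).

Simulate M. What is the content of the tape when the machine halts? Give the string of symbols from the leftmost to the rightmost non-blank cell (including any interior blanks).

state=P head=0 tape=__[0]111_   (P,0)→(Q,_,S)
state=Q head=0 tape=__[_]111_   (Q,_)→(P,1,R)
state=P head=1 tape=__1[1]11_   (P,1)→(P,#,R)
state=P head=2 tape=__1#[1]1_   (P,1)→(P,#,R)
state=P head=3 tape=__1##[1]_   (P,1)→(P,#,R)
state=P head=4 tape=__1###[_]   (P,_)→(Q,#,L)
state=Q head=3 tape=__1##[#]#   (Q,#)→(Q,_,L)
state=Q head=2 tape=__1#[#]_#   (Q,#)→(Q,_,L)
state=Q head=1 tape=__1[#]__#   (Q,#)→(Q,_,L)
state=Q head=0 tape=__[1]___#   (Q,1)→(Q,0,L)
state=Q head=-1 tape=_[_]0___#   (Q,_)→(P,1,R)
state=P head=0 tape=_1[0]___#   (P,0)→(Q,_,S)
state=Q head=0 tape=_1[_]___#   (Q,_)→(P,1,R)
state=P head=1 tape=_11[_]__#   (P,_)→(Q,#,L)
state=Q head=0 tape=_1[1]#__#   (Q,1)→(Q,0,L)
state=Q head=-1 tape=_[1]0#__#   (Q,1)→(Q,0,L)
state=Q head=-2 tape=[_]00#__#   (Q,_)→(P,1,R)
state=P head=-1 tape=1[0]0#__#   (P,0)→(Q,_,S)
state=Q head=-1 tape=1[_]0#__#   (Q,_)→(P,1,R)
state=P head=0 tape=11[0]#__#   (P,0)→(Q,_,S)
state=Q head=0 tape=11[_]#__#   (Q,_)→(P,1,R)
state=P head=1 tape=111[#]__#
The non-blank tape span at halt is 111#__#.

111#__#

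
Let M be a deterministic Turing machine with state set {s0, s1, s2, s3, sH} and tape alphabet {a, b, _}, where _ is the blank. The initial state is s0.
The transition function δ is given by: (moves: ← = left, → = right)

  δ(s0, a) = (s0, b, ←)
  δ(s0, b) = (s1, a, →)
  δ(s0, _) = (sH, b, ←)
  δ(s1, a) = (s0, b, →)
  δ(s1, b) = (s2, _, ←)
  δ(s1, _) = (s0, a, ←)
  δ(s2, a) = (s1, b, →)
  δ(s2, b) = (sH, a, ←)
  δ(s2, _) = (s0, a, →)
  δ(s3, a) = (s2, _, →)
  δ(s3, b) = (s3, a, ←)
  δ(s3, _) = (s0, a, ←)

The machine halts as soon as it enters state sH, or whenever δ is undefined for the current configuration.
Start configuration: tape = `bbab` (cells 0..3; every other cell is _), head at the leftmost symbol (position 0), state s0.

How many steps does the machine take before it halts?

s0 | [b]bab__   read b → write a, move →, go to s1
s1 | a[b]ab__   read b → write _, move ←, go to s2
s2 | [a]_ab__   read a → write b, move →, go to s1
s1 | b[_]ab__   read _ → write a, move ←, go to s0
s0 | [b]aab__   read b → write a, move →, go to s1
s1 | a[a]ab__   read a → write b, move →, go to s0
s0 | ab[a]b__   read a → write b, move ←, go to s0
s0 | a[b]bb__   read b → write a, move →, go to s1
s1 | aa[b]b__   read b → write _, move ←, go to s2
s2 | a[a]_b__   read a → write b, move →, go to s1
s1 | ab[_]b__   read _ → write a, move ←, go to s0
s0 | a[b]ab__   read b → write a, move →, go to s1
s1 | aa[a]b__   read a → write b, move →, go to s0
s0 | aab[b]__   read b → write a, move →, go to s1
s1 | aaba[_]_   read _ → write a, move ←, go to s0
s0 | aab[a]a_   read a → write b, move ←, go to s0
s0 | aa[b]ba_   read b → write a, move →, go to s1
s1 | aaa[b]a_   read b → write _, move ←, go to s2
s2 | aa[a]_a_   read a → write b, move →, go to s1
s1 | aab[_]a_   read _ → write a, move ←, go to s0
s0 | aa[b]aa_   read b → write a, move →, go to s1
s1 | aaa[a]a_   read a → write b, move →, go to s0
s0 | aaab[a]_   read a → write b, move ←, go to s0
s0 | aaa[b]b_   read b → write a, move →, go to s1
s1 | aaaa[b]_   read b → write _, move ←, go to s2
s2 | aaa[a]__   read a → write b, move →, go to s1
s1 | aaab[_]_   read _ → write a, move ←, go to s0
s0 | aaa[b]a_   read b → write a, move →, go to s1
s1 | aaaa[a]_   read a → write b, move →, go to s0
s0 | aaaab[_]   read _ → write b, move ←, go to sH
sH | aaaa[b]b
M halts after 30 transitions.

30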